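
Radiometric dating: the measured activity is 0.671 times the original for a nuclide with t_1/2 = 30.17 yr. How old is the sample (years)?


lambda = ln(2) / t_half = ln(2) / 30.17 = 0.02297472 /yr
t = -ln(A/A0) / lambda
t = -ln(0.671) / 0.02297472
t = 17.366 yr

17.366


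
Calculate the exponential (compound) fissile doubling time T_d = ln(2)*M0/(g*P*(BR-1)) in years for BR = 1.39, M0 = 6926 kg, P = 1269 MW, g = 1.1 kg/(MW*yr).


Breeding gain G = BR - 1 = 1.39 - 1 = 0.39
Fissile production rate = g * P * G = 1.1 * 1269 * 0.39 = 544.401 kg/yr
T_d = ln(2) * M0 / (g * P * G)
T_d = ln(2) * 6926 / 544.401 = 8.8184 yr

8.8184


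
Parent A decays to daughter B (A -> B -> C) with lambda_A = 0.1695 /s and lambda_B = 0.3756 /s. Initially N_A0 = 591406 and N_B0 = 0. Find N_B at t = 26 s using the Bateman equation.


N_B(t) = lambda_A * N_A0 / (lambda_B - lambda_A) * [exp(-lambda_A*t) - exp(-lambda_B*t)]
exp(-0.1695*26) = 0.01219170; exp(-0.3756*26) = 5.739232e-05
N_B = 0.1695 * 591406 / (0.3756 - 0.1695) * (0.01219170 - 5.739232e-05)
N_B = 5901.9

5901.9


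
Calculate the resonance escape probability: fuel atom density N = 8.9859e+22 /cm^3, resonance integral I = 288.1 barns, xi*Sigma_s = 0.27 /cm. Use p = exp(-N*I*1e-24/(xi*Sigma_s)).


p = exp(-N * I * 1e-24 / (xi*Sigma_s))
p = exp(-8.9859e+22 * 288.1 * 1e-24 / 0.27)
p = 2.2835e-42

2.2835e-42


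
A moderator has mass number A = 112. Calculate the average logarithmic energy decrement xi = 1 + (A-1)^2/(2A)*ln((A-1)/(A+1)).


xi = 1 + (A-1)^2/(2A) * ln((A-1)/(A+1))
xi = 1 + (112-1)^2/(2*112) * ln((112-1)/(112 +1))
xi = 0.017751

0.017751


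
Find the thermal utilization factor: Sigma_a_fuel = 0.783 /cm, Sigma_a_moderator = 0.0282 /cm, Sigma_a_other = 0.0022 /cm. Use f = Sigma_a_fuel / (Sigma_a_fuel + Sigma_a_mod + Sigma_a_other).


f = Sigma_a_fuel / (Sigma_a_fuel + Sigma_a_mod + Sigma_a_other)
f = 0.783 / (0.783 + 0.0282 + 0.0022)
f = 0.96263

0.96263


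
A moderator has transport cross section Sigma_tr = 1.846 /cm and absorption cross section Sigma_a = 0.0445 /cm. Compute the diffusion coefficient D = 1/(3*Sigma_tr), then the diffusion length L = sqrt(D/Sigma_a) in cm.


D = 1 / (3 * Sigma_tr) = 1 / (3 * 1.846) = 0.1805706 cm
L = sqrt(D / Sigma_a)
L = sqrt(0.1805706 / 0.0445)
L = 2.0144 cm

2.0144


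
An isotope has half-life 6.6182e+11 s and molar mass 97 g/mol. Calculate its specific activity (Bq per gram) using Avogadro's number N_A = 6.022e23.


lambda = ln(2) / t_half = ln(2) / 6.6182e+11 = 1.047335e-12 /s
SA = lambda * N_A / M
SA = 1.047335e-12 * 6.022e23 / 97
SA = 6.5021e+09 Bq/g

6.5021e+09


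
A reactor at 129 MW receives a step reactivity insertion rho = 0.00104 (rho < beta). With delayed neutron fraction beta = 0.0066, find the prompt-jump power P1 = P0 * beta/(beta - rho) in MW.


P1/P0 = beta / (beta - rho)
P1/P0 = 0.0066 / (0.0066 - 0.00104) = 1.187050
P1 = 129 * 1.187050 = 153.13 MW

153.13


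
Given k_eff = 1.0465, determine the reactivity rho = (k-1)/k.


rho = (k_eff - 1) / k_eff
rho = (1.0465 - 1) / 1.0465
rho = 0.044434

0.044434


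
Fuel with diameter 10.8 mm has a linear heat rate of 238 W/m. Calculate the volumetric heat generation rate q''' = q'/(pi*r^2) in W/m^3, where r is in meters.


r = D / 2 / 1000 = 10.8 / 2 / 1000 = 0.0054 m
q''' = q' / (pi * r^2)
q''' = 238 / (pi * 0.0054^2)
q''' = 2.5980e+06 W/m^3

2.5980e+06


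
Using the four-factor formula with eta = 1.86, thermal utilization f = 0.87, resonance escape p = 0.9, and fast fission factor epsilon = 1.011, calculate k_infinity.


k_inf = eta * f * p * epsilon
k_inf = 1.86 * 0.87 * 0.9 * 1.011
k_inf = 1.4724

1.4724


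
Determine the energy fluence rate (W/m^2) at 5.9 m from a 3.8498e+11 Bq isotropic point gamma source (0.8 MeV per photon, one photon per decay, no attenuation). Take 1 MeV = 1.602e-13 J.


psi = A * E * 1.602e-13 / (4*pi*r^2)
psi = 3.8498e+11 * 0.8 * 1.602e-13 / (4*pi*5.9^2)
psi = 1.1279e-04 W/m^2

1.1279e-04


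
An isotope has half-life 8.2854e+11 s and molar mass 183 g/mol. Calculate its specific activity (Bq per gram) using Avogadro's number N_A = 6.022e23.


lambda = ln(2) / t_half = ln(2) / 8.2854e+11 = 8.365887e-13 /s
SA = lambda * N_A / M
SA = 8.365887e-13 * 6.022e23 / 183
SA = 2.7530e+09 Bq/g

2.7530e+09


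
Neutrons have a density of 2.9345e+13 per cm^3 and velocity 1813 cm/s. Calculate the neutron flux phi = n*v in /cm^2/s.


phi = n * v
phi = 2.9345e+13 * 1813
phi = 5.3202e+16 /cm^2/s

5.3202e+16


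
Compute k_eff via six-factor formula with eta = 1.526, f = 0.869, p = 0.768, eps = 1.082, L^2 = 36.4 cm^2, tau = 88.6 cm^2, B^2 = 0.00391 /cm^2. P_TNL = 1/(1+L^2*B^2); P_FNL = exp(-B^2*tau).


k_inf = eta*f*p*eps = 1.526*0.869*0.768*1.082 = 1.101952
P_TNL = 1/(1 + L^2*B^2) = 1/(1 + 36.4*0.00391) = 0.8754084
P_FNL = exp(-B^2*tau) = exp(-0.00391*88.6) = 0.7072112
k_eff = k_inf * P_TNL * P_FNL = 1.101952 * 0.8754084 * 0.7072112
k_eff = 0.68222

0.68222


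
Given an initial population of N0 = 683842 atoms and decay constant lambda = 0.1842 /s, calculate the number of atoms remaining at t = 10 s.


N = N0 * exp(-lambda * t)
N = 683842 * exp(-0.1842 * 10)
N = 108389

108389


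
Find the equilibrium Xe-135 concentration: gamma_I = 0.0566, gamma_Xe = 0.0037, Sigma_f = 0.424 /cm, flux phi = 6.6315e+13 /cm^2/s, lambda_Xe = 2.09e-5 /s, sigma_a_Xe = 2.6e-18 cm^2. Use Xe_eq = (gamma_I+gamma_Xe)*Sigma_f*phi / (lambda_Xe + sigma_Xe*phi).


Xe_eq = (gamma_I + gamma_Xe) * Sigma_f * phi / (lambda_Xe + sigma_Xe * phi)
Numerator = (0.0566 + 0.0037) * 0.424 * 6.6315e+13 = 1.695489e+12
Denominator = 2.09e-5 + 2.6e-18 * 6.6315e+13 = 1.933190e-04
Xe_eq = 1.695489e+12 / 1.933190e-04 = 8.7704e+15 /cm^3

8.7704e+15


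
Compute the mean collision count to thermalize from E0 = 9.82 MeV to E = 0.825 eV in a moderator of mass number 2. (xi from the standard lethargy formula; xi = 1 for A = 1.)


xi = 1 + (A-1)^2/(2A)*ln((A-1)/(A+1)) = 0.7253469 (for A = 2)
n = ln(E0/E) / xi
n = ln(9.82e6 / 0.825) / 0.7253469
n = ln(1.190303e+07) / 0.7253469 = 22.461

22.461


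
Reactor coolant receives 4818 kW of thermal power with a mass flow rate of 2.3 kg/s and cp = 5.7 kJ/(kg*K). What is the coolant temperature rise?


dT = Q / (m_dot * cp)
dT = 4818 / (2.3 * 5.7)
dT = 367.51 C

367.51


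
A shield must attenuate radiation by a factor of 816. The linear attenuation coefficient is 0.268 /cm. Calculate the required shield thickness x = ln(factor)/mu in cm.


x = ln(factor) / mu
x = ln(816) / 0.268
x = 25.016 cm

25.016


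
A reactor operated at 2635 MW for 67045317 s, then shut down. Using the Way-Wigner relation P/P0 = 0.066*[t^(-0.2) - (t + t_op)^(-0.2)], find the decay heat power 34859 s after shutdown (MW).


P/P0 = 0.066 * [t^(-0.2) - (t + t_op)^(-0.2)]
P/P0 = 0.066 * [34859^(-0.2) - (34859 + 67045317)^(-0.2)]
P/P0 = 0.066 * [0.1234631 - 0.02720703] = 0.006352901
P = 2635 * 0.006352901 = 16.740 MW

16.740


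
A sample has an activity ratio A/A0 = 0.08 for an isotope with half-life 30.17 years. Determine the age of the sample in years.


lambda = ln(2) / t_half = ln(2) / 30.17 = 0.02297472 /yr
t = -ln(A/A0) / lambda
t = -ln(0.08) / 0.02297472
t = 109.94 yr

109.94


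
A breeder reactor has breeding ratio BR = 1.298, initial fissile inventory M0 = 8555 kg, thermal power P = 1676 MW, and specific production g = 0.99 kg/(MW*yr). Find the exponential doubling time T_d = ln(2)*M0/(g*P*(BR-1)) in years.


Breeding gain G = BR - 1 = 1.298 - 1 = 0.298
Fissile production rate = g * P * G = 0.99 * 1676 * 0.298 = 494.45352 kg/yr
T_d = ln(2) * M0 / (g * P * G)
T_d = ln(2) * 8555 / 494.45352 = 11.993 yr

11.993


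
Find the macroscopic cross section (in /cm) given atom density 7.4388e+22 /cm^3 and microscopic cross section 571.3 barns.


Sigma = N * sigma_barns * 1e-24
Sigma = 7.4388e+22 * 571.3 * 1e-24
Sigma = 42.498 /cm

42.498


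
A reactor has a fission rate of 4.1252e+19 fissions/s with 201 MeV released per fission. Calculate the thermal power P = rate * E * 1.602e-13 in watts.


P = fission_rate * E_MeV * 1.602e-13
P = 4.1252e+19 * 201 * 1.602e-13
P = 1.3283e+09 W

1.3283e+09


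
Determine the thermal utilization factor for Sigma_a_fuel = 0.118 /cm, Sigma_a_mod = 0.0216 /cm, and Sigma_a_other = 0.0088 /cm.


f = Sigma_a_fuel / (Sigma_a_fuel + Sigma_a_mod + Sigma_a_other)
f = 0.118 / (0.118 + 0.0216 + 0.0088)
f = 0.79515

0.79515


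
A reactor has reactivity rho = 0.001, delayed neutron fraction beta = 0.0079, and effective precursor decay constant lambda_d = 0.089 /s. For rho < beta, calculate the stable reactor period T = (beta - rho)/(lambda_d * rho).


T = (beta - rho) / (lambda_d * rho)
T = (0.0079 - 0.001) / (0.089 * 0.001)
T = 77.528 s

77.528


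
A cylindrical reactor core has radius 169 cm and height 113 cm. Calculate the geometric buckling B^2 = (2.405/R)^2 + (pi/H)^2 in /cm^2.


B^2 = (2.405/R)^2 + (pi/H)^2
B^2 = (2.405/169)^2 + (pi/113)^2
B^2 = 9.7545e-04 /cm^2

9.7545e-04


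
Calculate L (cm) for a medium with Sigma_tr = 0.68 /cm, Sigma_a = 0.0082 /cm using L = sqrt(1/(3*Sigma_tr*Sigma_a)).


D = 1 / (3 * Sigma_tr) = 1 / (3 * 0.68) = 0.4901961 cm
L = sqrt(D / Sigma_a)
L = sqrt(0.4901961 / 0.0082)
L = 7.7318 cm

7.7318


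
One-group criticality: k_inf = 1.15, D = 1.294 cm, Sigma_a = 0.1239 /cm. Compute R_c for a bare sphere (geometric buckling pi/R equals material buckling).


L^2 = D / Sigma_a = 1.294 / 0.1239 = 10.44391 cm^2
B_m^2 = (k_inf - 1) / L^2 = (1.15 - 1) / 10.44391 = 0.01436244 /cm^2
For a bare sphere: B_g = pi/R, so R_c = pi / sqrt(B_m^2)
R_c = pi / sqrt(0.01436244) = 26.214 cm

26.214


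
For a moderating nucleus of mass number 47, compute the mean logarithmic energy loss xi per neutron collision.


xi = 1 + (A-1)^2/(2A) * ln((A-1)/(A+1))
xi = 1 + (47-1)^2/(2*47) * ln((47-1)/(47 +1))
xi = 0.041956

0.041956


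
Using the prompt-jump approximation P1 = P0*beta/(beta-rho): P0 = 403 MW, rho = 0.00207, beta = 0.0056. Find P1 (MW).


P1/P0 = beta / (beta - rho)
P1/P0 = 0.0056 / (0.0056 - 0.00207) = 1.586402
P1 = 403 * 1.586402 = 639.32 MW

639.32


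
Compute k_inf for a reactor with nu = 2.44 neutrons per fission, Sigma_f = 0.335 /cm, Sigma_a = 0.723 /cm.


k_inf = nu * Sigma_f / Sigma_a
k_inf = 2.44 * 0.335 / 0.723
k_inf = 1.1306

1.1306


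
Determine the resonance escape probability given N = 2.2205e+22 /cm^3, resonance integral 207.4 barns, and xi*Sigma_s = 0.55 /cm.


p = exp(-N * I * 1e-24 / (xi*Sigma_s))
p = exp(-2.2205e+22 * 207.4 * 1e-24 / 0.55)
p = 2.3095e-04

2.3095e-04


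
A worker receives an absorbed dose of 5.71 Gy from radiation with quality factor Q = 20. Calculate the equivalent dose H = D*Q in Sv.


H = D * Q
H = 5.71 * 20
H = 114.20 Sv

114.20


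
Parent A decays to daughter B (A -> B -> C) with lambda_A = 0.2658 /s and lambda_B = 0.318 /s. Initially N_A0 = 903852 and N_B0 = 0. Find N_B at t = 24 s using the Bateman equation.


N_B(t) = lambda_A * N_A0 / (lambda_B - lambda_A) * [exp(-lambda_A*t) - exp(-lambda_B*t)]
exp(-0.2658*24) = 0.001696480; exp(-0.318*24) = 4.846905e-04
N_B = 0.2658 * 903852 / (0.318 - 0.2658) * (0.001696480 - 4.846905e-04)
N_B = 5577.1

5577.1


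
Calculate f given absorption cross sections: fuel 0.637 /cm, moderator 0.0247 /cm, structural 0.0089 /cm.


f = Sigma_a_fuel / (Sigma_a_fuel + Sigma_a_mod + Sigma_a_other)
f = 0.637 / (0.637 + 0.0247 + 0.0089)
f = 0.94990

0.94990


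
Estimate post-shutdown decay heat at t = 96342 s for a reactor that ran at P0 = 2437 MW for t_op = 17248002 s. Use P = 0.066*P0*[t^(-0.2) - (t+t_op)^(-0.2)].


P/P0 = 0.066 * [t^(-0.2) - (t + t_op)^(-0.2)]
P/P0 = 0.066 * [96342^(-0.2) - (96342 + 17248002)^(-0.2)]
P/P0 = 0.066 * [0.1007481 - 0.03565894] = 0.004295885
P = 2437 * 0.004295885 = 10.469 MW

10.469


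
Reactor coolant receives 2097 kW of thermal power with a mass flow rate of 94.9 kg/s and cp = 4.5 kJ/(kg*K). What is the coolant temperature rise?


dT = Q / (m_dot * cp)
dT = 2097 / (94.9 * 4.5)
dT = 4.9104 C

4.9104


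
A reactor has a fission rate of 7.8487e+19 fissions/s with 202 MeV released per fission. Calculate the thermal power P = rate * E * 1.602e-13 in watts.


P = fission_rate * E_MeV * 1.602e-13
P = 7.8487e+19 * 202 * 1.602e-13
P = 2.5399e+09 W

2.5399e+09


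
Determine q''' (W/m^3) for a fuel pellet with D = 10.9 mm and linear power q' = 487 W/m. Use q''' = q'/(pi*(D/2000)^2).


r = D / 2 / 1000 = 10.9 / 2 / 1000 = 0.00545 m
q''' = q' / (pi * r^2)
q''' = 487 / (pi * 0.00545^2)
q''' = 5.2190e+06 W/m^3

5.2190e+06


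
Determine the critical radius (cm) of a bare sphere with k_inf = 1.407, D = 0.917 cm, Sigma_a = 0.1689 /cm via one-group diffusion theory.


L^2 = D / Sigma_a = 0.917 / 0.1689 = 5.429248 cm^2
B_m^2 = (k_inf - 1) / L^2 = (1.407 - 1) / 5.429248 = 0.07496434 /cm^2
For a bare sphere: B_g = pi/R, so R_c = pi / sqrt(B_m^2)
R_c = pi / sqrt(0.07496434) = 11.474 cm

11.474


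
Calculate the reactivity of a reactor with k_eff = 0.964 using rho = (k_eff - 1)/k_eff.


rho = (k_eff - 1) / k_eff
rho = (0.964 - 1) / 0.964
rho = -0.037344

-0.037344


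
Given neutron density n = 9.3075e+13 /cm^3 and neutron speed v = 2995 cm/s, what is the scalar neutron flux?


phi = n * v
phi = 9.3075e+13 * 2995
phi = 2.7876e+17 /cm^2/s

2.7876e+17


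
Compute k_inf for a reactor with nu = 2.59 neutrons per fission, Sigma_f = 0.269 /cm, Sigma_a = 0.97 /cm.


k_inf = nu * Sigma_f / Sigma_a
k_inf = 2.59 * 0.269 / 0.97
k_inf = 0.71826

0.71826


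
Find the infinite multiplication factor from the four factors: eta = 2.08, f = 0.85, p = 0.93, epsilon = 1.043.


k_inf = eta * f * p * epsilon
k_inf = 2.08 * 0.85 * 0.93 * 1.043
k_inf = 1.7149

1.7149


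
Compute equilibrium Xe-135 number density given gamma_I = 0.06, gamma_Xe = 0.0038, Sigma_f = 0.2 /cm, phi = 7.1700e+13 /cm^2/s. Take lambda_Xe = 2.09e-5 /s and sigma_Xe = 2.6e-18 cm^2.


Xe_eq = (gamma_I + gamma_Xe) * Sigma_f * phi / (lambda_Xe + sigma_Xe * phi)
Numerator = (0.06 + 0.0038) * 0.2 * 7.1700e+13 = 9.148920e+11
Denominator = 2.09e-5 + 2.6e-18 * 7.1700e+13 = 2.073200e-04
Xe_eq = 9.148920e+11 / 2.073200e-04 = 4.4129e+15 /cm^3

4.4129e+15


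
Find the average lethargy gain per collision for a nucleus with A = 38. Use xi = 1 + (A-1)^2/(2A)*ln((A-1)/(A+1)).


xi = 1 + (A-1)^2/(2A) * ln((A-1)/(A+1))
xi = 1 + (38-1)^2/(2*38) * ln((38-1)/(38 +1))
xi = 0.051720

0.051720


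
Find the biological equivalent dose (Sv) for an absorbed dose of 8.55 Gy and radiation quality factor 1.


H = D * Q
H = 8.55 * 1
H = 8.5500 Sv

8.5500


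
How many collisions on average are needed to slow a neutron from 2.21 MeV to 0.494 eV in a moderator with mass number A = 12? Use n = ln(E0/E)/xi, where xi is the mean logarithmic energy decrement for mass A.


xi = 1 + (A-1)^2/(2A)*ln((A-1)/(A+1)) = 0.1577690 (for A = 12)
n = ln(E0/E) / xi
n = ln(2.21e6 / 0.494) / 0.1577690
n = ln(4.473684e+06) / 0.1577690 = 97.064

97.064


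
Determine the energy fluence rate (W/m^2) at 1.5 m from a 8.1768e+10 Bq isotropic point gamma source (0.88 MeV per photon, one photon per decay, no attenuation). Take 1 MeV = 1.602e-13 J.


psi = A * E * 1.602e-13 / (4*pi*r^2)
psi = 8.1768e+10 * 0.88 * 1.602e-13 / (4*pi*1.5^2)
psi = 4.0770e-04 W/m^2

4.0770e-04


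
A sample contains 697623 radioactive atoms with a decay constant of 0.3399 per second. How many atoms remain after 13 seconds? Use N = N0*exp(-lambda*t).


N = N0 * exp(-lambda * t)
N = 697623 * exp(-0.3399 * 13)
N = 8406.3

8406.3


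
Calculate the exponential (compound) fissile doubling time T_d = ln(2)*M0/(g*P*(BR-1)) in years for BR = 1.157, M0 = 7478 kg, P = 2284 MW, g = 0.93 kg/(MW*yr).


Breeding gain G = BR - 1 = 1.157 - 1 = 0.157
Fissile production rate = g * P * G = 0.93 * 2284 * 0.157 = 333.48684 kg/yr
T_d = ln(2) * M0 / (g * P * G)
T_d = ln(2) * 7478 / 333.48684 = 15.543 yr

15.543


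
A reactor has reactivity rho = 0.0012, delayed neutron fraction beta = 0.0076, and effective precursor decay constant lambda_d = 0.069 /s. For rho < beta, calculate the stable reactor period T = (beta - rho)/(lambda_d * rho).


T = (beta - rho) / (lambda_d * rho)
T = (0.0076 - 0.0012) / (0.069 * 0.0012)
T = 77.295 s

77.295


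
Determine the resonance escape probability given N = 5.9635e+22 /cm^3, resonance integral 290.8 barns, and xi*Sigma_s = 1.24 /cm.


p = exp(-N * I * 1e-24 / (xi*Sigma_s))
p = exp(-5.9635e+22 * 290.8 * 1e-24 / 1.24)
p = 8.4378e-07

8.4378e-07


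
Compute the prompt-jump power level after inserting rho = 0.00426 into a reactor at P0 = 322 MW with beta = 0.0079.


P1/P0 = beta / (beta - rho)
P1/P0 = 0.0079 / (0.0079 - 0.00426) = 2.170330
P1 = 322 * 2.170330 = 698.85 MW

698.85


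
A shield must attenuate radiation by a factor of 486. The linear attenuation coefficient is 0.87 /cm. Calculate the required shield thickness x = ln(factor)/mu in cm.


x = ln(factor) / mu
x = ln(486) / 0.87
x = 7.1106 cm

7.1106


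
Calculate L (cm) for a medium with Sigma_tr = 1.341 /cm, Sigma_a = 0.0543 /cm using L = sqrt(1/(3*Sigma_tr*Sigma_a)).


D = 1 / (3 * Sigma_tr) = 1 / (3 * 1.341) = 0.2485707 cm
L = sqrt(D / Sigma_a)
L = sqrt(0.2485707 / 0.0543)
L = 2.1396 cm

2.1396


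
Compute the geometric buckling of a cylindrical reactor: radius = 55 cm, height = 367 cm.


B^2 = (2.405/R)^2 + (pi/H)^2
B^2 = (2.405/55)^2 + (pi/367)^2
B^2 = 0.0019854 /cm^2

0.0019854


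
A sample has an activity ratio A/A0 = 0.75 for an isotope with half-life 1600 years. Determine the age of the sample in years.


lambda = ln(2) / t_half = ln(2) / 1600 = 4.332170e-04 /yr
t = -ln(A/A0) / lambda
t = -ln(0.75) / 4.332170e-04
t = 664.06 yr

664.06


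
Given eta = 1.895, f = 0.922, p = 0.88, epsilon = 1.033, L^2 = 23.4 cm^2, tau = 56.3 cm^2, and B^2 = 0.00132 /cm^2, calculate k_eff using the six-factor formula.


k_inf = eta*f*p*eps = 1.895*0.922*0.88*1.033 = 1.588266
P_TNL = 1/(1 + L^2*B^2) = 1/(1 + 23.4*0.00132) = 0.9700375
P_FNL = exp(-B^2*tau) = exp(-0.00132*56.3) = 0.9283783
k_eff = k_inf * P_TNL * P_FNL = 1.588266 * 0.9700375 * 0.9283783
k_eff = 1.4303

1.4303


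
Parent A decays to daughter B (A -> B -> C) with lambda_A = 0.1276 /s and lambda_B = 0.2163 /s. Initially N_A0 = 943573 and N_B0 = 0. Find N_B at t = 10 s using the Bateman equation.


N_B(t) = lambda_A * N_A0 / (lambda_B - lambda_A) * [exp(-lambda_A*t) - exp(-lambda_B*t)]
exp(-0.1276*10) = 0.2791517; exp(-0.2163*10) = 0.1149797
N_B = 0.1276 * 943573 / (0.2163 - 0.1276) * (0.2791517 - 0.1149797)
N_B = 222844

222844


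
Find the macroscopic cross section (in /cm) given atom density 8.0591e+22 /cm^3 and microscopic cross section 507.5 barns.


Sigma = N * sigma_barns * 1e-24
Sigma = 8.0591e+22 * 507.5 * 1e-24
Sigma = 40.900 /cm

40.900


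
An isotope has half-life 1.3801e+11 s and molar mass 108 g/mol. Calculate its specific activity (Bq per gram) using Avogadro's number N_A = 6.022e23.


lambda = ln(2) / t_half = ln(2) / 1.3801e+11 = 5.022442e-12 /s
SA = lambda * N_A / M
SA = 5.022442e-12 * 6.022e23 / 108
SA = 2.8005e+10 Bq/g

2.8005e+10


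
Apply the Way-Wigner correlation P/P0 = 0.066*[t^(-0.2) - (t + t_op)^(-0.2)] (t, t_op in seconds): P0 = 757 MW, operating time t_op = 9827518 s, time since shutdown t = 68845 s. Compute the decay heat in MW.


P/P0 = 0.066 * [t^(-0.2) - (t + t_op)^(-0.2)]
P/P0 = 0.066 * [68845^(-0.2) - (68845 + 9827518)^(-0.2)]
P/P0 = 0.066 * [0.1077520 - 0.03989375] = 0.004478645
P = 757 * 0.004478645 = 3.3903 MW

3.3903


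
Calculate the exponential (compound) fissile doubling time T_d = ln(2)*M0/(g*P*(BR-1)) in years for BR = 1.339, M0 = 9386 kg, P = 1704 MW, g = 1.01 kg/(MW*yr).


Breeding gain G = BR - 1 = 1.339 - 1 = 0.339
Fissile production rate = g * P * G = 1.01 * 1704 * 0.339 = 583.43256 kg/yr
T_d = ln(2) * M0 / (g * P * G)
T_d = ln(2) * 9386 / 583.43256 = 11.151 yr

11.151


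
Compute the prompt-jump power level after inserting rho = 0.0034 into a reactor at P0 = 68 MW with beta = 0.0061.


P1/P0 = beta / (beta - rho)
P1/P0 = 0.0061 / (0.0061 - 0.0034) = 2.259259
P1 = 68 * 2.259259 = 153.63 MW

153.63


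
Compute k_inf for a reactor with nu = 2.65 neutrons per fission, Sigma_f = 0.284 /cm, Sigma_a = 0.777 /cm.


k_inf = nu * Sigma_f / Sigma_a
k_inf = 2.65 * 0.284 / 0.777
k_inf = 0.96860

0.96860


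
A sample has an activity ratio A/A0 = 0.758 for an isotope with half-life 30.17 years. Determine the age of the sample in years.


lambda = ln(2) / t_half = ln(2) / 30.17 = 0.02297472 /yr
t = -ln(A/A0) / lambda
t = -ln(0.758) / 0.02297472
t = 12.060 yr

12.060


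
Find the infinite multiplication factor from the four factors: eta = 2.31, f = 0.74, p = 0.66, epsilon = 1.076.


k_inf = eta * f * p * epsilon
k_inf = 2.31 * 0.74 * 0.66 * 1.076
k_inf = 1.2139

1.2139


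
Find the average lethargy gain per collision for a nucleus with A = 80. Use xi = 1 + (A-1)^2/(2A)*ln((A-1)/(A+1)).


xi = 1 + (A-1)^2/(2A) * ln((A-1)/(A+1))
xi = 1 + (80-1)^2/(2*80) * ln((80-1)/(80 +1))
xi = 0.024793

0.024793


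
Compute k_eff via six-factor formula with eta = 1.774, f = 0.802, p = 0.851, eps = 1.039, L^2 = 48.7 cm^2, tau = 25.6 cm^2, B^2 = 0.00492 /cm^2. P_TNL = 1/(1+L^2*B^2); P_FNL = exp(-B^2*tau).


k_inf = eta*f*p*eps = 1.774*0.802*0.851*1.039 = 1.257978
P_TNL = 1/(1 + L^2*B^2) = 1/(1 + 48.7*0.00492) = 0.8067092
P_FNL = exp(-B^2*tau) = exp(-0.00492*25.6) = 0.8816572
k_eff = k_inf * P_TNL * P_FNL = 1.257978 * 0.8067092 * 0.8816572
k_eff = 0.89473

0.89473


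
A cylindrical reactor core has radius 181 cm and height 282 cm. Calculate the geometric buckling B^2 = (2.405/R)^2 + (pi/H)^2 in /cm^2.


B^2 = (2.405/R)^2 + (pi/H)^2
B^2 = (2.405/181)^2 + (pi/282)^2
B^2 = 3.0066e-04 /cm^2

3.0066e-04


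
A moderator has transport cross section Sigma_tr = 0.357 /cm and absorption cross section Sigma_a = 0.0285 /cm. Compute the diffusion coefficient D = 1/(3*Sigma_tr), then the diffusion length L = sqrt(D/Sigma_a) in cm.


D = 1 / (3 * Sigma_tr) = 1 / (3 * 0.357) = 0.9337068 cm
L = sqrt(D / Sigma_a)
L = sqrt(0.9337068 / 0.0285)
L = 5.7238 cm

5.7238


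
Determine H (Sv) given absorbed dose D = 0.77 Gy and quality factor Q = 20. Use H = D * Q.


H = D * Q
H = 0.77 * 20
H = 15.400 Sv

15.400


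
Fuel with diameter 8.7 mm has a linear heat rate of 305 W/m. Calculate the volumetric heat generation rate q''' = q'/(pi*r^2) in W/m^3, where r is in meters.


r = D / 2 / 1000 = 8.7 / 2 / 1000 = 0.00435 m
q''' = q' / (pi * r^2)
q''' = 305 / (pi * 0.00435^2)
q''' = 5.1306e+06 W/m^3

5.1306e+06


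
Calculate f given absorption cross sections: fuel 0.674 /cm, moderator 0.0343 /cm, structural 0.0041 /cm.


f = Sigma_a_fuel / (Sigma_a_fuel + Sigma_a_mod + Sigma_a_other)
f = 0.674 / (0.674 + 0.0343 + 0.0041)
f = 0.94610

0.94610


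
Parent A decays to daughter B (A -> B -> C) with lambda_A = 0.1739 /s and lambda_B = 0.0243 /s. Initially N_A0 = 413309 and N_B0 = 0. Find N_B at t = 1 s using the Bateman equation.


N_B(t) = lambda_A * N_A0 / (lambda_B - lambda_A) * [exp(-lambda_A*t) - exp(-lambda_B*t)]
exp(-0.1739*1) = 0.8403809; exp(-0.0243*1) = 0.9759929
N_B = 0.1739 * 413309 / (0.0243 - 0.1739) * (0.8403809 - 0.9759929)
N_B = 65154

65154


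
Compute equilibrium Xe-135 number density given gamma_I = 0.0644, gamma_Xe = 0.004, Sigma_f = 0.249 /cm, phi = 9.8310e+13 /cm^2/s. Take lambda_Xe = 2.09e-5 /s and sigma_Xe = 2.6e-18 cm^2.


Xe_eq = (gamma_I + gamma_Xe) * Sigma_f * phi / (lambda_Xe + sigma_Xe * phi)
Numerator = (0.0644 + 0.004) * 0.249 * 9.8310e+13 = 1.674377e+12
Denominator = 2.09e-5 + 2.6e-18 * 9.8310e+13 = 2.765060e-04
Xe_eq = 1.674377e+12 / 2.765060e-04 = 6.0555e+15 /cm^3

6.0555e+15


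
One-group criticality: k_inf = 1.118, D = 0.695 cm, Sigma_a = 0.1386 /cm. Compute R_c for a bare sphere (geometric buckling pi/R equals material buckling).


L^2 = D / Sigma_a = 0.695 / 0.1386 = 5.014430 cm^2
B_m^2 = (k_inf - 1) / L^2 = (1.118 - 1) / 5.014430 = 0.02353209 /cm^2
For a bare sphere: B_g = pi/R, so R_c = pi / sqrt(B_m^2)
R_c = pi / sqrt(0.02353209) = 20.480 cm

20.480


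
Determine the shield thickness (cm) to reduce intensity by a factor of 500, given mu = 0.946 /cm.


x = ln(factor) / mu
x = ln(500) / 0.946
x = 6.5694 cm

6.5694


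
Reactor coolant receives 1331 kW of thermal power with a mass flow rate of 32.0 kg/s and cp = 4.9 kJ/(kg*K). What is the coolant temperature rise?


dT = Q / (m_dot * cp)
dT = 1331 / (32.0 * 4.9)
dT = 8.4885 C

8.4885


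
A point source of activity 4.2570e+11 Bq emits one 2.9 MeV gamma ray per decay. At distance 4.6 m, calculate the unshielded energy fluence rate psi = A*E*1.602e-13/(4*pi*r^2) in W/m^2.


psi = A * E * 1.602e-13 / (4*pi*r^2)
psi = 4.2570e+11 * 2.9 * 1.602e-13 / (4*pi*4.6^2)
psi = 7.4377e-04 W/m^2

7.4377e-04


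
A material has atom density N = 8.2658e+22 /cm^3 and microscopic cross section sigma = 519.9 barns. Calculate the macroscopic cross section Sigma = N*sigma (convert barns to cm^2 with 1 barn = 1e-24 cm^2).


Sigma = N * sigma_barns * 1e-24
Sigma = 8.2658e+22 * 519.9 * 1e-24
Sigma = 42.974 /cm

42.974


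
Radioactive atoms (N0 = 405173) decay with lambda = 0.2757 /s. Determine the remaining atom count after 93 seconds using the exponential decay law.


N = N0 * exp(-lambda * t)
N = 405173 * exp(-0.2757 * 93)
N = 2.9668e-06

2.9668e-06


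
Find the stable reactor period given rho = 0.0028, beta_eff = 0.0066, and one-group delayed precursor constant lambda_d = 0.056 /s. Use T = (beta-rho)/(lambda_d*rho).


T = (beta - rho) / (lambda_d * rho)
T = (0.0066 - 0.0028) / (0.056 * 0.0028)
T = 24.235 s

24.235


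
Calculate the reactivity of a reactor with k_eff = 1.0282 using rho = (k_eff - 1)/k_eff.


rho = (k_eff - 1) / k_eff
rho = (1.0282 - 1) / 1.0282
rho = 0.027427

0.027427


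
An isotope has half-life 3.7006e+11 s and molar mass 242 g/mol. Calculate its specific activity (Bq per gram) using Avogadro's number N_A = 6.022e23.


lambda = ln(2) / t_half = ln(2) / 3.7006e+11 = 1.873067e-12 /s
SA = lambda * N_A / M
SA = 1.873067e-12 * 6.022e23 / 242
SA = 4.6610e+09 Bq/g

4.6610e+09


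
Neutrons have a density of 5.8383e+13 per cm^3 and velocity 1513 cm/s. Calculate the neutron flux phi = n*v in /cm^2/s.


phi = n * v
phi = 5.8383e+13 * 1513
phi = 8.8333e+16 /cm^2/s

8.8333e+16


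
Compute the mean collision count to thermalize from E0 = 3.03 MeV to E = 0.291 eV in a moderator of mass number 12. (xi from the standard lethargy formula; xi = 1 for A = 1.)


xi = 1 + (A-1)^2/(2A)*ln((A-1)/(A+1)) = 0.1577690 (for A = 12)
n = ln(E0/E) / xi
n = ln(3.03e6 / 0.291) / 0.1577690
n = ln(1.041237e+07) / 0.1577690 = 102.42

102.42


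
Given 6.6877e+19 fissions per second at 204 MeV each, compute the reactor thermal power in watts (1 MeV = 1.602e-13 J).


P = fission_rate * E_MeV * 1.602e-13
P = 6.6877e+19 * 204 * 1.602e-13
P = 2.1856e+09 W

2.1856e+09


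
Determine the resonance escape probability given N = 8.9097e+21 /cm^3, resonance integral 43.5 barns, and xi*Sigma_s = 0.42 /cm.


p = exp(-N * I * 1e-24 / (xi*Sigma_s))
p = exp(-8.9097e+21 * 43.5 * 1e-24 / 0.42)
p = 0.39741

0.39741


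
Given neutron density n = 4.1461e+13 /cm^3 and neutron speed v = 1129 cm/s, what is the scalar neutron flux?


phi = n * v
phi = 4.1461e+13 * 1129
phi = 4.6809e+16 /cm^2/s

4.6809e+16


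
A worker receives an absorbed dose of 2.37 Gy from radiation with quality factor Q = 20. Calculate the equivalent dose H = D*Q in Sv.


H = D * Q
H = 2.37 * 20
H = 47.400 Sv

47.400


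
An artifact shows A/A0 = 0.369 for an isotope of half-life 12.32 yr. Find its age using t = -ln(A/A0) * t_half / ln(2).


lambda = ln(2) / t_half = ln(2) / 12.32 = 0.05626195 /yr
t = -ln(A/A0) / lambda
t = -ln(0.369) / 0.05626195
t = 17.720 yr

17.720


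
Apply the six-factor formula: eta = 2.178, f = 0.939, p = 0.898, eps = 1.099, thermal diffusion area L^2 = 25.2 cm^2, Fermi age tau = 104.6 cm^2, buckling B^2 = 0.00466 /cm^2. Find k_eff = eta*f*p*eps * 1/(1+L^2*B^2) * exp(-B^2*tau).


k_inf = eta*f*p*eps = 2.178*0.939*0.898*1.099 = 2.018355
P_TNL = 1/(1 + L^2*B^2) = 1/(1 + 25.2*0.00466) = 0.8949090
P_FNL = exp(-B^2*tau) = exp(-0.00466*104.6) = 0.6141992
k_eff = k_inf * P_TNL * P_FNL = 2.018355 * 0.8949090 * 0.6141992
k_eff = 1.1094

1.1094


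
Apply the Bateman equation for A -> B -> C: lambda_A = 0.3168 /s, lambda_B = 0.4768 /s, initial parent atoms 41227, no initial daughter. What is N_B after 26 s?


N_B(t) = lambda_A * N_A0 / (lambda_B - lambda_A) * [exp(-lambda_A*t) - exp(-lambda_B*t)]
exp(-0.3168*26) = 2.647300e-04; exp(-0.4768*26) = 4.131789e-06
N_B = 0.3168 * 41227 / (0.4768 - 0.3168) * (2.647300e-04 - 4.131789e-06)
N_B = 21.272

21.272


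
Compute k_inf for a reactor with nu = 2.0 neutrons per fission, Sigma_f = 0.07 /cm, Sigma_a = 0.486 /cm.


k_inf = nu * Sigma_f / Sigma_a
k_inf = 2.0 * 0.07 / 0.486
k_inf = 0.28807

0.28807


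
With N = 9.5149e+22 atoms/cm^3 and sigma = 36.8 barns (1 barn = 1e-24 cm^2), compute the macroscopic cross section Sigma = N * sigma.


Sigma = N * sigma_barns * 1e-24
Sigma = 9.5149e+22 * 36.8 * 1e-24
Sigma = 3.5015 /cm

3.5015


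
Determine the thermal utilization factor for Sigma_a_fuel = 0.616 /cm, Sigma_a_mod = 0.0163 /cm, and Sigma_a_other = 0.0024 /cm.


f = Sigma_a_fuel / (Sigma_a_fuel + Sigma_a_mod + Sigma_a_other)
f = 0.616 / (0.616 + 0.0163 + 0.0024)
f = 0.97054

0.97054


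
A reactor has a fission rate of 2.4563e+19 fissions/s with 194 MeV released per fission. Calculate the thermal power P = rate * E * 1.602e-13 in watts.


P = fission_rate * E_MeV * 1.602e-13
P = 2.4563e+19 * 194 * 1.602e-13
P = 7.6339e+08 W

7.6339e+08


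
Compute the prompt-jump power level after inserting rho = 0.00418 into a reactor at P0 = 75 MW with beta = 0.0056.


P1/P0 = beta / (beta - rho)
P1/P0 = 0.0056 / (0.0056 - 0.00418) = 3.943662
P1 = 75 * 3.943662 = 295.77 MW

295.77


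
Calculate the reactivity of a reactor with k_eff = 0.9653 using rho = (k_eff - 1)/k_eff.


rho = (k_eff - 1) / k_eff
rho = (0.9653 - 1) / 0.9653
rho = -0.035947

-0.035947


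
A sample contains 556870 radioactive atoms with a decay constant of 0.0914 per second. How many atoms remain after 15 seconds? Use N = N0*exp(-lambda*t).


N = N0 * exp(-lambda * t)
N = 556870 * exp(-0.0914 * 15)
N = 141363

141363


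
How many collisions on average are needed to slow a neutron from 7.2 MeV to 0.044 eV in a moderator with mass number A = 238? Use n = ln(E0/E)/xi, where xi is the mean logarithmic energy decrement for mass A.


xi = 1 + (A-1)^2/(2A)*ln((A-1)/(A+1)) = 0.008379872 (for A = 238)
n = ln(E0/E) / xi
n = ln(7.2e6 / 0.044) / 0.008379872
n = ln(1.636364e+08) / 0.008379872 = 2257.0

2257.0


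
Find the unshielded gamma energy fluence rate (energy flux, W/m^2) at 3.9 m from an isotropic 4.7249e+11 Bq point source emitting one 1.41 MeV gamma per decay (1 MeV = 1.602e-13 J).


psi = A * E * 1.602e-13 / (4*pi*r^2)
psi = 4.7249e+11 * 1.41 * 1.602e-13 / (4*pi*3.9^2)
psi = 5.5839e-04 W/m^2

5.5839e-04


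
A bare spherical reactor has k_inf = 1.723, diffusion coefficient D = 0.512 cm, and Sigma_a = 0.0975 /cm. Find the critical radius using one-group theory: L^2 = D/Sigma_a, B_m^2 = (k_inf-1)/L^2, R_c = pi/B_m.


L^2 = D / Sigma_a = 0.512 / 0.0975 = 5.251282 cm^2
B_m^2 = (k_inf - 1) / L^2 = (1.723 - 1) / 5.251282 = 0.1376807 /cm^2
For a bare sphere: B_g = pi/R, so R_c = pi / sqrt(B_m^2)
R_c = pi / sqrt(0.1376807) = 8.4667 cm

8.4667


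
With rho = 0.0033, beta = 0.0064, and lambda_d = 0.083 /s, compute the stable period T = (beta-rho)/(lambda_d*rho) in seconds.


T = (beta - rho) / (lambda_d * rho)
T = (0.0064 - 0.0033) / (0.083 * 0.0033)
T = 11.318 s

11.318


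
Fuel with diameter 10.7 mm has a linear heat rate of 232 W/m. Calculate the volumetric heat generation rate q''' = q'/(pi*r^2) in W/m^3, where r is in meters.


r = D / 2 / 1000 = 10.7 / 2 / 1000 = 0.00535 m
q''' = q' / (pi * r^2)
q''' = 232 / (pi * 0.00535^2)
q''' = 2.5801e+06 W/m^3

2.5801e+06


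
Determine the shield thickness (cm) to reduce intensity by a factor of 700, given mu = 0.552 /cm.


x = ln(factor) / mu
x = ln(700) / 0.552
x = 11.868 cm

11.868


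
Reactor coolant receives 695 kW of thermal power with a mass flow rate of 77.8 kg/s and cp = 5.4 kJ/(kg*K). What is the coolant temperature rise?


dT = Q / (m_dot * cp)
dT = 695 / (77.8 * 5.4)
dT = 1.6543 C

1.6543


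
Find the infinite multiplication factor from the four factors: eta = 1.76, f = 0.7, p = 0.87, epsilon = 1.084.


k_inf = eta * f * p * epsilon
k_inf = 1.76 * 0.7 * 0.87 * 1.084
k_inf = 1.1619

1.1619


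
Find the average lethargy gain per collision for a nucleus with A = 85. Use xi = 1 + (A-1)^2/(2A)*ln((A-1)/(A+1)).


xi = 1 + (A-1)^2/(2A) * ln((A-1)/(A+1))
xi = 1 + (85-1)^2/(2*85) * ln((85-1)/(85 +1))
xi = 0.023346

0.023346


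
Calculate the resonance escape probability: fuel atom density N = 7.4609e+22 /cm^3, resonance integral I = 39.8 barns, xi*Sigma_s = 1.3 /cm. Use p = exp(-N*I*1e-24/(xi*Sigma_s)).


p = exp(-N * I * 1e-24 / (xi*Sigma_s))
p = exp(-7.4609e+22 * 39.8 * 1e-24 / 1.3)
p = 0.10186

0.10186


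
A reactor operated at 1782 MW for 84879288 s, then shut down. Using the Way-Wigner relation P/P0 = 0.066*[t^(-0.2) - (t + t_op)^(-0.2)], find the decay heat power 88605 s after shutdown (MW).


P/P0 = 0.066 * [t^(-0.2) - (t + t_op)^(-0.2)]
P/P0 = 0.066 * [88605^(-0.2) - (88605 + 84879288)^(-0.2)]
P/P0 = 0.066 * [0.1024491 - 0.02595070] = 0.005048894
P = 1782 * 0.005048894 = 8.9971 MW

8.9971


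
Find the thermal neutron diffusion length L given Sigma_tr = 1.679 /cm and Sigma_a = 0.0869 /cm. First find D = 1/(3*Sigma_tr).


D = 1 / (3 * Sigma_tr) = 1 / (3 * 1.679) = 0.1985309 cm
L = sqrt(D / Sigma_a)
L = sqrt(0.1985309 / 0.0869)
L = 1.5115 cm

1.5115


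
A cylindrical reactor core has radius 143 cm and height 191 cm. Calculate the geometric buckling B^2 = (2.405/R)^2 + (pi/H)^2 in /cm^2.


B^2 = (2.405/R)^2 + (pi/H)^2
B^2 = (2.405/143)^2 + (pi/191)^2
B^2 = 5.5339e-04 /cm^2

5.5339e-04


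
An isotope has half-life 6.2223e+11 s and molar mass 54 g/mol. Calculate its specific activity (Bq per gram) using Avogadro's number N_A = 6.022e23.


lambda = ln(2) / t_half = ln(2) / 6.2223e+11 = 1.113973e-12 /s
SA = lambda * N_A / M
SA = 1.113973e-12 * 6.022e23 / 54
SA = 1.2423e+10 Bq/g

1.2423e+10


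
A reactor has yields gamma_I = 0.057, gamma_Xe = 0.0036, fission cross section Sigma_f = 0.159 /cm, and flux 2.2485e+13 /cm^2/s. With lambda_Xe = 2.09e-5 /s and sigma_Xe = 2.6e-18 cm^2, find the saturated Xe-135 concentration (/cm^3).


Xe_eq = (gamma_I + gamma_Xe) * Sigma_f * phi / (lambda_Xe + sigma_Xe * phi)
Numerator = (0.057 + 0.0036) * 0.159 * 2.2485e+13 = 2.166520e+11
Denominator = 2.09e-5 + 2.6e-18 * 2.2485e+13 = 7.936100e-05
Xe_eq = 2.166520e+11 / 7.936100e-05 = 2.7300e+15 /cm^3

2.7300e+15


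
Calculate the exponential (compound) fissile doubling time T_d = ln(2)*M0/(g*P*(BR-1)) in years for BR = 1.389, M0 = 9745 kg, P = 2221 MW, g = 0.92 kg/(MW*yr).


Breeding gain G = BR - 1 = 1.389 - 1 = 0.389
Fissile production rate = g * P * G = 0.92 * 2221 * 0.389 = 794.85148 kg/yr
T_d = ln(2) * M0 / (g * P * G)
T_d = ln(2) * 9745 / 794.85148 = 8.4981 yr

8.4981


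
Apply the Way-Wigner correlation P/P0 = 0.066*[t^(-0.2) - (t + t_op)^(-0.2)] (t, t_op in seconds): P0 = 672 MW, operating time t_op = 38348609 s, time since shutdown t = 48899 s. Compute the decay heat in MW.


P/P0 = 0.066 * [t^(-0.2) - (t + t_op)^(-0.2)]
P/P0 = 0.066 * [48899^(-0.2) - (48899 + 38348609)^(-0.2)]
P/P0 = 0.066 * [0.1153825 - 0.03041861] = 0.005607617
P = 672 * 0.005607617 = 3.7683 MW

3.7683


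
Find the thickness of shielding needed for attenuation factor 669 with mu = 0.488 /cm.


x = ln(factor) / mu
x = ln(669) / 0.488
x = 13.332 cm

13.332


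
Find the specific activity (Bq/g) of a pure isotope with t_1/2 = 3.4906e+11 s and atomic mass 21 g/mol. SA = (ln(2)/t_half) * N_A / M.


lambda = ln(2) / t_half = ln(2) / 3.4906e+11 = 1.985754e-12 /s
SA = lambda * N_A / M
SA = 1.985754e-12 * 6.022e23 / 21
SA = 5.6944e+10 Bq/g

5.6944e+10


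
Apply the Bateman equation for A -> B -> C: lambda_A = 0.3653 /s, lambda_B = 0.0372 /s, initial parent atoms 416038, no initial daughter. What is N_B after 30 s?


N_B(t) = lambda_A * N_A0 / (lambda_B - lambda_A) * [exp(-lambda_A*t) - exp(-lambda_B*t)]
exp(-0.3653*30) = 1.740070e-05; exp(-0.0372*30) = 0.3275875
N_B = 0.3653 * 416038 / (0.0372 - 0.3653) * (1.740070e-05 - 0.3275875)
N_B = 151733

151733


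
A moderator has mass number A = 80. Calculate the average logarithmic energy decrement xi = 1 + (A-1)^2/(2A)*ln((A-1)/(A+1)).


xi = 1 + (A-1)^2/(2A) * ln((A-1)/(A+1))
xi = 1 + (80-1)^2/(2*80) * ln((80-1)/(80 +1))
xi = 0.024793

0.024793


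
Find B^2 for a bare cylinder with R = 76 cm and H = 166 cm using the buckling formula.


B^2 = (2.405/R)^2 + (pi/H)^2
B^2 = (2.405/76)^2 + (pi/166)^2
B^2 = 0.0013596 /cm^2

0.0013596


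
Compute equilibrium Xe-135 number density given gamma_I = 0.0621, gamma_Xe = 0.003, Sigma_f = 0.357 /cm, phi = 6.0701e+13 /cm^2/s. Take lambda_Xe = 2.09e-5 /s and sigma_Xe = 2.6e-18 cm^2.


Xe_eq = (gamma_I + gamma_Xe) * Sigma_f * phi / (lambda_Xe + sigma_Xe * phi)
Numerator = (0.0621 + 0.003) * 0.357 * 6.0701e+13 = 1.410734e+12
Denominator = 2.09e-5 + 2.6e-18 * 6.0701e+13 = 1.787226e-04
Xe_eq = 1.410734e+12 / 1.787226e-04 = 7.8934e+15 /cm^3

7.8934e+15


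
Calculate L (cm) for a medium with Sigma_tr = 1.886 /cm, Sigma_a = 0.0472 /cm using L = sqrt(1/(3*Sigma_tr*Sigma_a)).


D = 1 / (3 * Sigma_tr) = 1 / (3 * 1.886) = 0.1767409 cm
L = sqrt(D / Sigma_a)
L = sqrt(0.1767409 / 0.0472)
L = 1.9351 cm

1.9351


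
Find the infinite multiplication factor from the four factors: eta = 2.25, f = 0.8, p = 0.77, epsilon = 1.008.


k_inf = eta * f * p * epsilon
k_inf = 2.25 * 0.8 * 0.77 * 1.008
k_inf = 1.3971

1.3971


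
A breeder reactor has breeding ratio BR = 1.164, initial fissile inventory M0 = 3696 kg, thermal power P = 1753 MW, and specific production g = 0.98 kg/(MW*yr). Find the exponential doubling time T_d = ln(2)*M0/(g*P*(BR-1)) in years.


Breeding gain G = BR - 1 = 1.164 - 1 = 0.164
Fissile production rate = g * P * G = 0.98 * 1753 * 0.164 = 281.74216 kg/yr
T_d = ln(2) * M0 / (g * P * G)
T_d = ln(2) * 3696 / 281.74216 = 9.0930 yr

9.0930


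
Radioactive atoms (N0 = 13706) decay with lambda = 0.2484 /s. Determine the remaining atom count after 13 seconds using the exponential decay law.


N = N0 * exp(-lambda * t)
N = 13706 * exp(-0.2484 * 13)
N = 542.61

542.61


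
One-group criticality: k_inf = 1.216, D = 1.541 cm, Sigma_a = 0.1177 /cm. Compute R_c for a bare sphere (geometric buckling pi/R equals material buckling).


L^2 = D / Sigma_a = 1.541 / 0.1177 = 13.09261 cm^2
B_m^2 = (k_inf - 1) / L^2 = (1.216 - 1) / 13.09261 = 0.01649786 /cm^2
For a bare sphere: B_g = pi/R, so R_c = pi / sqrt(B_m^2)
R_c = pi / sqrt(0.01649786) = 24.459 cm

24.459


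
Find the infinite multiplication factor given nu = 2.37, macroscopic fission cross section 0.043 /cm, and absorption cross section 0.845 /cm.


k_inf = nu * Sigma_f / Sigma_a
k_inf = 2.37 * 0.043 / 0.845
k_inf = 0.12060

0.12060


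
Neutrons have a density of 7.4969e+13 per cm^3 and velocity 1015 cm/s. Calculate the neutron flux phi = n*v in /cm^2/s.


phi = n * v
phi = 7.4969e+13 * 1015
phi = 7.6094e+16 /cm^2/s

7.6094e+16


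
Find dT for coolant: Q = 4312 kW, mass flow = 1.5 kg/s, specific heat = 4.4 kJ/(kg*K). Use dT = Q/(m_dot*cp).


dT = Q / (m_dot * cp)
dT = 4312 / (1.5 * 4.4)
dT = 653.33 C

653.33


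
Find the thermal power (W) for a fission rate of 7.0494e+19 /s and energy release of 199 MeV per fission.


P = fission_rate * E_MeV * 1.602e-13
P = 7.0494e+19 * 199 * 1.602e-13
P = 2.2473e+09 W

2.2473e+09
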